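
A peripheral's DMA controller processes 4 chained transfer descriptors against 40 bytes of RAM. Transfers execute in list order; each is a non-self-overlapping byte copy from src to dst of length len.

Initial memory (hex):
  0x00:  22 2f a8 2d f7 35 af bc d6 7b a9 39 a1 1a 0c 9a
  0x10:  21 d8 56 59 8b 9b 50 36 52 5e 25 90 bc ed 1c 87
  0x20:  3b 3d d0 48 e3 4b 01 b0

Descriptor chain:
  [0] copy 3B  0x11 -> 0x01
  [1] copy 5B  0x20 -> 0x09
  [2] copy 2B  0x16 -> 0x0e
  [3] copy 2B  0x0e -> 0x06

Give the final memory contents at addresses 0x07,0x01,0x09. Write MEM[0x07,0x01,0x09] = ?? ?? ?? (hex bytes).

#0 dst[0x01+3] := {0xd8,0x56,0x59}
#1 dst[0x09+5] := {0x3b,0x3d,0xd0,0x48,0xe3}
#2 dst[0x0e+2] := {0x50,0x36}
#3 dst[0x06+2] := {0x50,0x36}
query mem[0x07]=0x36, mem[0x01]=0xd8, mem[0x09]=0x3b

MEM[0x07,0x01,0x09] = 36 d8 3b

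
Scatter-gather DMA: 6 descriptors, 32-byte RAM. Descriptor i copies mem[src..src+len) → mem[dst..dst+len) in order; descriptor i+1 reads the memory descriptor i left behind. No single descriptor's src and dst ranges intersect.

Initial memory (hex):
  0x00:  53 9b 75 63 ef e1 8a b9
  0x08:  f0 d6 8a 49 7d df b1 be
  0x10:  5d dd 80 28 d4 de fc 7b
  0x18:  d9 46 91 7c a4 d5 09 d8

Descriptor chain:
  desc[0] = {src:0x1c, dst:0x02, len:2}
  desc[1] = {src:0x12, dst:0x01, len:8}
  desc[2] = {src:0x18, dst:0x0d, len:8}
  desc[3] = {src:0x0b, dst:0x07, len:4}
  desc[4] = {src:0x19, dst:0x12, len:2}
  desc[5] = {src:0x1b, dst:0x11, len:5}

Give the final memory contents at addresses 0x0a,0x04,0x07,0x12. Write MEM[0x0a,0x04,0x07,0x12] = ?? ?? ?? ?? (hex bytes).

MEM[0x0a,0x04,0x07,0x12] = 46 de 49 a4

  after D0: wrote 2B at 0x02 = a4d5
  after D1: wrote 8B at 0x01 = 8028d4defc7bd946
  after D2: wrote 8B at 0x0d = d946917ca4d509d8
  after D3: wrote 4B at 0x07 = 497dd946
  after D4: wrote 2B at 0x12 = 4691
  after D5: wrote 5B at 0x11 = 7ca4d509d8
query mem[0x0a]=0x46, mem[0x04]=0xde, mem[0x07]=0x49, mem[0x12]=0xa4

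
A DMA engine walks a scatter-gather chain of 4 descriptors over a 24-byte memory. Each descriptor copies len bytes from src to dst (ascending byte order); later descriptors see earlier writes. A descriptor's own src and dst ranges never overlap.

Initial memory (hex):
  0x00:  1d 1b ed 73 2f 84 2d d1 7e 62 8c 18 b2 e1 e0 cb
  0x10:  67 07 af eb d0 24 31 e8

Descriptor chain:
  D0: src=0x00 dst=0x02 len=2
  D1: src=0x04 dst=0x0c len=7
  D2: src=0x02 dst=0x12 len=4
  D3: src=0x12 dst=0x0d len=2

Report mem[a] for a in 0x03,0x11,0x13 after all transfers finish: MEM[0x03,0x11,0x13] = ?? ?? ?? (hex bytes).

MEM[0x03,0x11,0x13] = 1b 62 1b

  after D0: wrote 2B at 0x02 = 1d1b
  after D1: wrote 7B at 0x0c = 2f842dd17e628c
  after D2: wrote 4B at 0x12 = 1d1b2f84
  after D3: wrote 2B at 0x0d = 1d1b
query mem[0x03]=0x1b, mem[0x11]=0x62, mem[0x13]=0x1b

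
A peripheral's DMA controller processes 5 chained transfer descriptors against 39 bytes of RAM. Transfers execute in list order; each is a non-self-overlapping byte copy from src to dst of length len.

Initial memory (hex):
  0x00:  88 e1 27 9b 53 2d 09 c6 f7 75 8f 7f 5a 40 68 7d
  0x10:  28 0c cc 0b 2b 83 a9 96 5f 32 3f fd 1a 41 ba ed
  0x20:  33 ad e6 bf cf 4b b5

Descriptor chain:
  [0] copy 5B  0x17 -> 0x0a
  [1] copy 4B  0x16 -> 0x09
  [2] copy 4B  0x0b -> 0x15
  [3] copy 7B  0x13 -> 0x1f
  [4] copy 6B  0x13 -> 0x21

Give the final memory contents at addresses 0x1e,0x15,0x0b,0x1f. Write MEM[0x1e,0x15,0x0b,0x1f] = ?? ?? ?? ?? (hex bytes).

MEM[0x1e,0x15,0x0b,0x1f] = ba 5f 5f 0b

  after D0: wrote 5B at 0x0a = 965f323ffd
  after D1: wrote 4B at 0x09 = a9965f32
  after D2: wrote 4B at 0x15 = 5f323ffd
  after D3: wrote 7B at 0x1f = 0b2b5f323ffd32
  after D4: wrote 6B at 0x21 = 0b2b5f323ffd
query mem[0x1e]=0xba, mem[0x15]=0x5f, mem[0x0b]=0x5f, mem[0x1f]=0x0b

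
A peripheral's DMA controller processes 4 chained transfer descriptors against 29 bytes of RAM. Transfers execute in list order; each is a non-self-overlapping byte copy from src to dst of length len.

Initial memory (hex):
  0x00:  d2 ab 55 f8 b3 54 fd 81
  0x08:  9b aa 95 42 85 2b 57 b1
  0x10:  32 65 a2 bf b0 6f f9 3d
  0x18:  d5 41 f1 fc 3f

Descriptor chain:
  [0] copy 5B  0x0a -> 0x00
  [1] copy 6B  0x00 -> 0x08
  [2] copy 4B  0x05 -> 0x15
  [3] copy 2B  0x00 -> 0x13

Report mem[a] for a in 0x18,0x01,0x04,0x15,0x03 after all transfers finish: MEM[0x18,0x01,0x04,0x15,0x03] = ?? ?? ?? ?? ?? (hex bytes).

MEM[0x18,0x01,0x04,0x15,0x03] = 95 42 57 54 2b

  after D0: wrote 5B at 0x00 = 9542852b57
  after D1: wrote 6B at 0x08 = 9542852b5754
  after D2: wrote 4B at 0x15 = 54fd8195
  after D3: wrote 2B at 0x13 = 9542
query mem[0x18]=0x95, mem[0x01]=0x42, mem[0x04]=0x57, mem[0x15]=0x54, mem[0x03]=0x2b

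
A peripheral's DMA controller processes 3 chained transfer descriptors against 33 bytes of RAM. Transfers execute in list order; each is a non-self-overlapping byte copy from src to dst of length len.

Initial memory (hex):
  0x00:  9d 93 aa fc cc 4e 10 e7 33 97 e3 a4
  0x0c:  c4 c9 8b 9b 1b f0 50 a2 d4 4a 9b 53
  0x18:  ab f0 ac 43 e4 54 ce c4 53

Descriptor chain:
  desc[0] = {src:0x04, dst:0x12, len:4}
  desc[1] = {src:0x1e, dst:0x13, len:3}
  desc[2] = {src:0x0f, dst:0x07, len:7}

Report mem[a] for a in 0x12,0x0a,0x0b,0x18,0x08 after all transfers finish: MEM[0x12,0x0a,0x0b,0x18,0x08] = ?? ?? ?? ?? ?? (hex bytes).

[0] 0x04->0x12 len=4 : cc 4e 10 e7
[1] 0x1e->0x13 len=3 : ce c4 53
[2] 0x0f->0x07 len=7 : 9b 1b f0 cc ce c4 53
query mem[0x12]=0xcc, mem[0x0a]=0xcc, mem[0x0b]=0xce, mem[0x18]=0xab, mem[0x08]=0x1b

MEM[0x12,0x0a,0x0b,0x18,0x08] = cc cc ce ab 1b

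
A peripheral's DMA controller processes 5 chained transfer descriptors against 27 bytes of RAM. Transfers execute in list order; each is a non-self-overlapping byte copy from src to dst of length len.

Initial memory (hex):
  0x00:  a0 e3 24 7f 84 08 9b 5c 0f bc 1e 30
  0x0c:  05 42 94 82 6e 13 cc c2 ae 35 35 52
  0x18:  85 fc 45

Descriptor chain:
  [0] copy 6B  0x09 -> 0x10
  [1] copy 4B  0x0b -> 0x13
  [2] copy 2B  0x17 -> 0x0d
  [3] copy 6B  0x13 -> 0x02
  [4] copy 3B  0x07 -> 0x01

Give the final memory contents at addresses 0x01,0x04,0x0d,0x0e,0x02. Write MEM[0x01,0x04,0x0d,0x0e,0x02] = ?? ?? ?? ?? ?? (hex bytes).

MEM[0x01,0x04,0x0d,0x0e,0x02] = 85 42 52 85 0f

#0 dst[0x10+6] := {0xbc,0x1e,0x30,0x05,0x42,0x94}
#1 dst[0x13+4] := {0x30,0x05,0x42,0x94}
#2 dst[0x0d+2] := {0x52,0x85}
#3 dst[0x02+6] := {0x30,0x05,0x42,0x94,0x52,0x85}
#4 dst[0x01+3] := {0x85,0x0f,0xbc}
query mem[0x01]=0x85, mem[0x04]=0x42, mem[0x0d]=0x52, mem[0x0e]=0x85, mem[0x02]=0x0f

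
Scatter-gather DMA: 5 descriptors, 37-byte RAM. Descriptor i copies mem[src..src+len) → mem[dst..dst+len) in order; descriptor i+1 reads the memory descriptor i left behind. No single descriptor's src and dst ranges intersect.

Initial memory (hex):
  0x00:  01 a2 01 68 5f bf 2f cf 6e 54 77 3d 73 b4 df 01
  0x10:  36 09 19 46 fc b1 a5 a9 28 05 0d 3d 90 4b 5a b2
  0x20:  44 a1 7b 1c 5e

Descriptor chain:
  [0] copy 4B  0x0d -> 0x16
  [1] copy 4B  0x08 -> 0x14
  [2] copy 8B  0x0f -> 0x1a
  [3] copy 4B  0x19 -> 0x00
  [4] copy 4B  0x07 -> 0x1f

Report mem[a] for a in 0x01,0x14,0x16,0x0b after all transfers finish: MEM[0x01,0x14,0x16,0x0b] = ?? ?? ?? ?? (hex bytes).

#0 dst[0x16+4] := {0xb4,0xdf,0x01,0x36}
#1 dst[0x14+4] := {0x6e,0x54,0x77,0x3d}
#2 dst[0x1a+8] := {0x01,0x36,0x09,0x19,0x46,0x6e,0x54,0x77}
#3 dst[0x00+4] := {0x36,0x01,0x36,0x09}
#4 dst[0x1f+4] := {0xcf,0x6e,0x54,0x77}
query mem[0x01]=0x01, mem[0x14]=0x6e, mem[0x16]=0x77, mem[0x0b]=0x3d

MEM[0x01,0x14,0x16,0x0b] = 01 6e 77 3d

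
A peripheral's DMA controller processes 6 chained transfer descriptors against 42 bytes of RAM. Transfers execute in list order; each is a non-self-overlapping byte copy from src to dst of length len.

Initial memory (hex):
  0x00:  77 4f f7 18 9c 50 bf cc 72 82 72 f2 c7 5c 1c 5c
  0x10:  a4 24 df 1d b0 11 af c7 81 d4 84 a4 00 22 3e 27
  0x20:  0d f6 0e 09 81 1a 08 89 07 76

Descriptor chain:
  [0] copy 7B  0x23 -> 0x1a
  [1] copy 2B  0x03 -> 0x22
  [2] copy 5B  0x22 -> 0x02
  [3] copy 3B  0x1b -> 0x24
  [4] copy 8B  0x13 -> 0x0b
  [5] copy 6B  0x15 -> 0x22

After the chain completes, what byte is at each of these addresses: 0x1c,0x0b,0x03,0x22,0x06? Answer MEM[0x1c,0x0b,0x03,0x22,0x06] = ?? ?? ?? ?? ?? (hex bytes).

MEM[0x1c,0x0b,0x03,0x22,0x06] = 1a 1d 9c 11 08

  after D0: wrote 7B at 0x1a = 09811a08890776
  after D1: wrote 2B at 0x22 = 189c
  after D2: wrote 5B at 0x02 = 189c811a08
  after D3: wrote 3B at 0x24 = 811a08
  after D4: wrote 8B at 0x0b = 1db011afc781d409
  after D5: wrote 6B at 0x22 = 11afc781d409
query mem[0x1c]=0x1a, mem[0x0b]=0x1d, mem[0x03]=0x9c, mem[0x22]=0x11, mem[0x06]=0x08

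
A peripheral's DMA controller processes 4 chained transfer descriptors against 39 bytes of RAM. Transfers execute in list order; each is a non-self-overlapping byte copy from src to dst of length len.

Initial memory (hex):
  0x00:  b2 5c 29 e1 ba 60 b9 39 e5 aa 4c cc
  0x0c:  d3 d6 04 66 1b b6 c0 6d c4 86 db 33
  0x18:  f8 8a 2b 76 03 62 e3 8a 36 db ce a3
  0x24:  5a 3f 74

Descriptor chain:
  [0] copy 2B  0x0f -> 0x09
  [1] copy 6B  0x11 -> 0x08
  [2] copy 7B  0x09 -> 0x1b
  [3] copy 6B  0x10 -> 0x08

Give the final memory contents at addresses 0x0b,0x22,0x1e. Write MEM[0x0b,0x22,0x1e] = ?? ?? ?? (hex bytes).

  after D0: wrote 2B at 0x09 = 661b
  after D1: wrote 6B at 0x08 = b6c06dc486db
  after D2: wrote 7B at 0x1b = c06dc486db0466
  after D3: wrote 6B at 0x08 = 1bb6c06dc486
query mem[0x0b]=0x6d, mem[0x22]=0xce, mem[0x1e]=0x86

MEM[0x0b,0x22,0x1e] = 6d ce 86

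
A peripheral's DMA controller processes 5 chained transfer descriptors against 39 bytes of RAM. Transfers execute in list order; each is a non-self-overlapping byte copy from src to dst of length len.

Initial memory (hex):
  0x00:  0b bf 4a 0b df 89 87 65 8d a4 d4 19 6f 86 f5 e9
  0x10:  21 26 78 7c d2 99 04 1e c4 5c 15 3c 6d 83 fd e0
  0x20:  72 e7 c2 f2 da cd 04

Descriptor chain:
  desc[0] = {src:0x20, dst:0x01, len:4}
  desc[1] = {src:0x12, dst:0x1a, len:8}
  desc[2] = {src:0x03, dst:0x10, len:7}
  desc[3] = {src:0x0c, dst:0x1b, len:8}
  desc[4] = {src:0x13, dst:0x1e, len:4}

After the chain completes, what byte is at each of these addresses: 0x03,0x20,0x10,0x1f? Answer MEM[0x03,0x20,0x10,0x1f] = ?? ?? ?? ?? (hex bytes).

MEM[0x03,0x20,0x10,0x1f] = c2 8d c2 65

D0: mem[0x01..0x04] <- [72 e7 c2 f2]
D1: mem[0x1a..0x21] <- [78 7c d2 99 04 1e c4 5c]
D2: mem[0x10..0x16] <- [c2 f2 89 87 65 8d a4]
D3: mem[0x1b..0x22] <- [6f 86 f5 e9 c2 f2 89 87]
D4: mem[0x1e..0x21] <- [87 65 8d a4]
query mem[0x03]=0xc2, mem[0x20]=0x8d, mem[0x10]=0xc2, mem[0x1f]=0x65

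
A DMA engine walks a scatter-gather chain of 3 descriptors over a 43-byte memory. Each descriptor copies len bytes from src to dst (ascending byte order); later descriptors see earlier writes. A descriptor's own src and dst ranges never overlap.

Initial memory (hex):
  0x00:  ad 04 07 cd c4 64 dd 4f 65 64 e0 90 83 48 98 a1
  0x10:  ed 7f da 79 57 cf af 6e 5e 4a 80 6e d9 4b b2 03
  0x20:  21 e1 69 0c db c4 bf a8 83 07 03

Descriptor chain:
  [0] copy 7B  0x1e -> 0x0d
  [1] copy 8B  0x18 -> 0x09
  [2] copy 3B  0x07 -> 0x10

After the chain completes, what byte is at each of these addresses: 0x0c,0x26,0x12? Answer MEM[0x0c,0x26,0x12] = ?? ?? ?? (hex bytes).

MEM[0x0c,0x26,0x12] = 6e bf 5e

D0: mem[0x0d..0x13] <- [b2 03 21 e1 69 0c db]
D1: mem[0x09..0x10] <- [5e 4a 80 6e d9 4b b2 03]
D2: mem[0x10..0x12] <- [4f 65 5e]
query mem[0x0c]=0x6e, mem[0x26]=0xbf, mem[0x12]=0x5e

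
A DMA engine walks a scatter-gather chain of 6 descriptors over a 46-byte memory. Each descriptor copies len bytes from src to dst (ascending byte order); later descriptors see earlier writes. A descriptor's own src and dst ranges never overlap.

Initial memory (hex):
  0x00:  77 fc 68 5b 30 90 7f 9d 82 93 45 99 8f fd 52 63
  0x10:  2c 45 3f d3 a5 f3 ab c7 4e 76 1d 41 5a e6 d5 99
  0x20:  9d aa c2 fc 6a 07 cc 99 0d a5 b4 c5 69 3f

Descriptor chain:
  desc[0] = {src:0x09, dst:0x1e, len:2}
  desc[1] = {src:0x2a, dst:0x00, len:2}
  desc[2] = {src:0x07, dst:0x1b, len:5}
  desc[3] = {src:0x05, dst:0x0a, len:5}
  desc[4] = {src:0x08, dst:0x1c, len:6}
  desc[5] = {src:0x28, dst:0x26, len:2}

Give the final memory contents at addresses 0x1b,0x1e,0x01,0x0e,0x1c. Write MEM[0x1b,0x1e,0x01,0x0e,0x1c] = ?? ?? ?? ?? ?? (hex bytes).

D0: mem[0x1e..0x1f] <- [93 45]
D1: mem[0x00..0x01] <- [b4 c5]
D2: mem[0x1b..0x1f] <- [9d 82 93 45 99]
D3: mem[0x0a..0x0e] <- [90 7f 9d 82 93]
D4: mem[0x1c..0x21] <- [82 93 90 7f 9d 82]
D5: mem[0x26..0x27] <- [0d a5]
query mem[0x1b]=0x9d, mem[0x1e]=0x90, mem[0x01]=0xc5, mem[0x0e]=0x93, mem[0x1c]=0x82

MEM[0x1b,0x1e,0x01,0x0e,0x1c] = 9d 90 c5 93 82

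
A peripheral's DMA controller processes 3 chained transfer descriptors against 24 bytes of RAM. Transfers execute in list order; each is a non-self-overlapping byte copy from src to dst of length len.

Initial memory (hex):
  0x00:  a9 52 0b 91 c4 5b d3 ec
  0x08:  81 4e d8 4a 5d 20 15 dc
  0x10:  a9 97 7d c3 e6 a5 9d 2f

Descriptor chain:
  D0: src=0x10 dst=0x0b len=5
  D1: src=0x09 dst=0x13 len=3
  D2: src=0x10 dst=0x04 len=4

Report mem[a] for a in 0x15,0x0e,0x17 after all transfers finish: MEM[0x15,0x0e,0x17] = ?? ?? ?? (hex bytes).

MEM[0x15,0x0e,0x17] = a9 c3 2f

D0: mem[0x0b..0x0f] <- [a9 97 7d c3 e6]
D1: mem[0x13..0x15] <- [4e d8 a9]
D2: mem[0x04..0x07] <- [a9 97 7d 4e]
query mem[0x15]=0xa9, mem[0x0e]=0xc3, mem[0x17]=0x2f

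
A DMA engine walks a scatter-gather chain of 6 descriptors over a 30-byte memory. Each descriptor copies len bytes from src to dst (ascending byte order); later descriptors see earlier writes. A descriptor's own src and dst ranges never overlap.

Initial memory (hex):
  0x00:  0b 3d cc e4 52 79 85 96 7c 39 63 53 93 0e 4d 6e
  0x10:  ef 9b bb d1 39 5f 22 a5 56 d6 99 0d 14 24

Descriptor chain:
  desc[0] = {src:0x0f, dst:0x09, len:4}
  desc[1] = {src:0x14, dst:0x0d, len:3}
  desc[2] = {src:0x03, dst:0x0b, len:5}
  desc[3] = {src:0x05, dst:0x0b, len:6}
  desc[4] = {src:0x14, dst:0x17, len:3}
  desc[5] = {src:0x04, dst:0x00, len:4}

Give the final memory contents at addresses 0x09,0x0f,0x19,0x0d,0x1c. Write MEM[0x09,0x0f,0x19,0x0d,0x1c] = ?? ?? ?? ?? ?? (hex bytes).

MEM[0x09,0x0f,0x19,0x0d,0x1c] = 6e 6e 22 96 14

  after D0: wrote 4B at 0x09 = 6eef9bbb
  after D1: wrote 3B at 0x0d = 395f22
  after D2: wrote 5B at 0x0b = e452798596
  after D3: wrote 6B at 0x0b = 7985967c6eef
  after D4: wrote 3B at 0x17 = 395f22
  after D5: wrote 4B at 0x00 = 52798596
query mem[0x09]=0x6e, mem[0x0f]=0x6e, mem[0x19]=0x22, mem[0x0d]=0x96, mem[0x1c]=0x14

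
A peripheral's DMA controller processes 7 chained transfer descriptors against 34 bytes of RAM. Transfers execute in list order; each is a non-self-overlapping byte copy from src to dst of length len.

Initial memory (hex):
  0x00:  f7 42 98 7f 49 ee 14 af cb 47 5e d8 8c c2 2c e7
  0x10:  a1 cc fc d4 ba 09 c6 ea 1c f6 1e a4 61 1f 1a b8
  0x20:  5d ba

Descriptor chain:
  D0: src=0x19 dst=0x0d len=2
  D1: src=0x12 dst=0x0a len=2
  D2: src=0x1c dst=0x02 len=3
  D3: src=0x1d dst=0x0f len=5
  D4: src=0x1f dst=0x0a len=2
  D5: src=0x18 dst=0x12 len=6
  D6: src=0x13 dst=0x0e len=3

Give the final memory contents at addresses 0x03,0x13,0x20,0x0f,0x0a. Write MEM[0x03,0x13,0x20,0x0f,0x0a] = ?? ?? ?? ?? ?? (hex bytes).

  after D0: wrote 2B at 0x0d = f61e
  after D1: wrote 2B at 0x0a = fcd4
  after D2: wrote 3B at 0x02 = 611f1a
  after D3: wrote 5B at 0x0f = 1f1ab85dba
  after D4: wrote 2B at 0x0a = b85d
  after D5: wrote 6B at 0x12 = 1cf61ea4611f
  after D6: wrote 3B at 0x0e = f61ea4
query mem[0x03]=0x1f, mem[0x13]=0xf6, mem[0x20]=0x5d, mem[0x0f]=0x1e, mem[0x0a]=0xb8

MEM[0x03,0x13,0x20,0x0f,0x0a] = 1f f6 5d 1e b8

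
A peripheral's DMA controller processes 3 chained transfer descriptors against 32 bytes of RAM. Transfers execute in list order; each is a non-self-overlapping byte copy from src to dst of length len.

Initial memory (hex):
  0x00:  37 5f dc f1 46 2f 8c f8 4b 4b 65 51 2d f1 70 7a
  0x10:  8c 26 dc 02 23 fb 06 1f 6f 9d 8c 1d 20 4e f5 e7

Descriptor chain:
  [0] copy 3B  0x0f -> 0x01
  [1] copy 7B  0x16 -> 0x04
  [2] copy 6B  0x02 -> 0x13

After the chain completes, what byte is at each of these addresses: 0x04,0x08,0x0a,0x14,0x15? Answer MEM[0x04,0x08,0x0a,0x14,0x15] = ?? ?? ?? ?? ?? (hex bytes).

  after D0: wrote 3B at 0x01 = 7a8c26
  after D1: wrote 7B at 0x04 = 061f6f9d8c1d20
  after D2: wrote 6B at 0x13 = 8c26061f6f9d
query mem[0x04]=0x06, mem[0x08]=0x8c, mem[0x0a]=0x20, mem[0x14]=0x26, mem[0x15]=0x06

MEM[0x04,0x08,0x0a,0x14,0x15] = 06 8c 20 26 06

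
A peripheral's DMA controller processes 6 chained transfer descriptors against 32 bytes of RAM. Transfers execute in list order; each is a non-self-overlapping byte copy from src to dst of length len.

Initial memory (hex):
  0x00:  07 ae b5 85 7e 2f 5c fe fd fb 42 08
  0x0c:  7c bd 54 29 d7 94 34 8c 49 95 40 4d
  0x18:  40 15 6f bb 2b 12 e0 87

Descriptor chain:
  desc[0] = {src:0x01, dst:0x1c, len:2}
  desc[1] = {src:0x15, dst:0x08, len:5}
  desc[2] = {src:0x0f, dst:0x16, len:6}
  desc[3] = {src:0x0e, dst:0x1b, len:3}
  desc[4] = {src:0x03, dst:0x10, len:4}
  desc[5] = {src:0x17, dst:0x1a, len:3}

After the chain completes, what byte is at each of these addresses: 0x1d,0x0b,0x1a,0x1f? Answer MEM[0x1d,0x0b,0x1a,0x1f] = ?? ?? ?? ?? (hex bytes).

D0: mem[0x1c..0x1d] <- [ae b5]
D1: mem[0x08..0x0c] <- [95 40 4d 40 15]
D2: mem[0x16..0x1b] <- [29 d7 94 34 8c 49]
D3: mem[0x1b..0x1d] <- [54 29 d7]
D4: mem[0x10..0x13] <- [85 7e 2f 5c]
D5: mem[0x1a..0x1c] <- [d7 94 34]
query mem[0x1d]=0xd7, mem[0x0b]=0x40, mem[0x1a]=0xd7, mem[0x1f]=0x87

MEM[0x1d,0x0b,0x1a,0x1f] = d7 40 d7 87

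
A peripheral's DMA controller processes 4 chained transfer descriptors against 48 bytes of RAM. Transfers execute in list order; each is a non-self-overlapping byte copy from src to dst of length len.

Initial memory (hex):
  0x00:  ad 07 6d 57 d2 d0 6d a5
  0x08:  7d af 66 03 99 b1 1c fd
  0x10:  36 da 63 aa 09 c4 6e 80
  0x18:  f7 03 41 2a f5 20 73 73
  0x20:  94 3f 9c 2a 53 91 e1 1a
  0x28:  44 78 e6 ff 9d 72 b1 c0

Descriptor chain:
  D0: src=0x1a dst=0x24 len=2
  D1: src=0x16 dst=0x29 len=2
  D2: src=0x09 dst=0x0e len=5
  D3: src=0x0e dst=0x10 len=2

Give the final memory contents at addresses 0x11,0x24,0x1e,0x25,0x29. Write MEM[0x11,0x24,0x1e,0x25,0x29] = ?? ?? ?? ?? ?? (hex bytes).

  after D0: wrote 2B at 0x24 = 412a
  after D1: wrote 2B at 0x29 = 6e80
  after D2: wrote 5B at 0x0e = af660399b1
  after D3: wrote 2B at 0x10 = af66
query mem[0x11]=0x66, mem[0x24]=0x41, mem[0x1e]=0x73, mem[0x25]=0x2a, mem[0x29]=0x6e

MEM[0x11,0x24,0x1e,0x25,0x29] = 66 41 73 2a 6e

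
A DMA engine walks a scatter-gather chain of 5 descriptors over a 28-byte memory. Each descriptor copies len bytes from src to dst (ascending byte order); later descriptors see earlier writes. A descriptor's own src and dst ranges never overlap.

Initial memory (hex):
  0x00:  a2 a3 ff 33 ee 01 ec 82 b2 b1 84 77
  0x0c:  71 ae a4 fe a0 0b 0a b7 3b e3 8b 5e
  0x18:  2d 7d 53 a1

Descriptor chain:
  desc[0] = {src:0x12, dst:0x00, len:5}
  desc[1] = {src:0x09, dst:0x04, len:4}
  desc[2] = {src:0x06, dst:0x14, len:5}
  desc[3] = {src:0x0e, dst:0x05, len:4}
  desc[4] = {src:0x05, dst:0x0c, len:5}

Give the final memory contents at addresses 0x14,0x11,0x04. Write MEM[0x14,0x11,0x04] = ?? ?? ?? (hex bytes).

D0: mem[0x00..0x04] <- [0a b7 3b e3 8b]
D1: mem[0x04..0x07] <- [b1 84 77 71]
D2: mem[0x14..0x18] <- [77 71 b2 b1 84]
D3: mem[0x05..0x08] <- [a4 fe a0 0b]
D4: mem[0x0c..0x10] <- [a4 fe a0 0b b1]
query mem[0x14]=0x77, mem[0x11]=0x0b, mem[0x04]=0xb1

MEM[0x14,0x11,0x04] = 77 0b b1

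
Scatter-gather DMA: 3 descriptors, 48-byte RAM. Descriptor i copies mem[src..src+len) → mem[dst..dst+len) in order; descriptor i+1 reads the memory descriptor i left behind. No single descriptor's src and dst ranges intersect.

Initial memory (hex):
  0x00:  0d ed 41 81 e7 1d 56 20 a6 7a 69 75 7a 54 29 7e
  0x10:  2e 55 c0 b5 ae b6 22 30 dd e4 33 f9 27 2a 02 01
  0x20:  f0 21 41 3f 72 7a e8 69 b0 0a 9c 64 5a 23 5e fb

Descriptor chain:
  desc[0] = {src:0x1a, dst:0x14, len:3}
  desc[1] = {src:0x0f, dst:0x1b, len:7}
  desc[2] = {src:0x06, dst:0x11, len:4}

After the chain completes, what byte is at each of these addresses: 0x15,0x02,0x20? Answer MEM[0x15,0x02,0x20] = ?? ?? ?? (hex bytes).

#0 dst[0x14+3] := {0x33,0xf9,0x27}
#1 dst[0x1b+7] := {0x7e,0x2e,0x55,0xc0,0xb5,0x33,0xf9}
#2 dst[0x11+4] := {0x56,0x20,0xa6,0x7a}
query mem[0x15]=0xf9, mem[0x02]=0x41, mem[0x20]=0x33

MEM[0x15,0x02,0x20] = f9 41 33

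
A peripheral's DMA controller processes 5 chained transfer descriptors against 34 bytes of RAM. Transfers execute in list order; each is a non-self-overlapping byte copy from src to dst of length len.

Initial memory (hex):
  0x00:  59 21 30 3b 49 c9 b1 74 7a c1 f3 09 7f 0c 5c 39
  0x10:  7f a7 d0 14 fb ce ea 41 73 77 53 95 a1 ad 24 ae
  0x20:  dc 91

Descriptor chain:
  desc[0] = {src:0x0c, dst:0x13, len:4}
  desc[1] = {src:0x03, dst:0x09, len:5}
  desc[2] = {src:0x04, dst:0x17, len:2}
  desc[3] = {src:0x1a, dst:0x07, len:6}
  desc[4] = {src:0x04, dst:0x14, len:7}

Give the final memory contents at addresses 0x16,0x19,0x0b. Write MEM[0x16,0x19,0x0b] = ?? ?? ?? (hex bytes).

MEM[0x16,0x19,0x0b] = b1 a1 24

  after D0: wrote 4B at 0x13 = 7f0c5c39
  after D1: wrote 5B at 0x09 = 3b49c9b174
  after D2: wrote 2B at 0x17 = 49c9
  after D3: wrote 6B at 0x07 = 5395a1ad24ae
  after D4: wrote 7B at 0x14 = 49c9b15395a1ad
query mem[0x16]=0xb1, mem[0x19]=0xa1, mem[0x0b]=0x24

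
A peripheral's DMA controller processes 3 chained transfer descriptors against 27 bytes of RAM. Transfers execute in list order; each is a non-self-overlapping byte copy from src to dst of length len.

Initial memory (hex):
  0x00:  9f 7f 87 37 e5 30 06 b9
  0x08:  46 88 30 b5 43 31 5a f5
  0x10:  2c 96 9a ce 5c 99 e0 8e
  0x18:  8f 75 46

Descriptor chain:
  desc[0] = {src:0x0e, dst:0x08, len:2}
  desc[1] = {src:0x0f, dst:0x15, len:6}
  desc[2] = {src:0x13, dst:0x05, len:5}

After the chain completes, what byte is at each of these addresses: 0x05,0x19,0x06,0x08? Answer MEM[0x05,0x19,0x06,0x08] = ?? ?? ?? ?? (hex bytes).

MEM[0x05,0x19,0x06,0x08] = ce ce 5c 2c

  after D0: wrote 2B at 0x08 = 5af5
  after D1: wrote 6B at 0x15 = f52c969ace5c
  after D2: wrote 5B at 0x05 = ce5cf52c96
query mem[0x05]=0xce, mem[0x19]=0xce, mem[0x06]=0x5c, mem[0x08]=0x2c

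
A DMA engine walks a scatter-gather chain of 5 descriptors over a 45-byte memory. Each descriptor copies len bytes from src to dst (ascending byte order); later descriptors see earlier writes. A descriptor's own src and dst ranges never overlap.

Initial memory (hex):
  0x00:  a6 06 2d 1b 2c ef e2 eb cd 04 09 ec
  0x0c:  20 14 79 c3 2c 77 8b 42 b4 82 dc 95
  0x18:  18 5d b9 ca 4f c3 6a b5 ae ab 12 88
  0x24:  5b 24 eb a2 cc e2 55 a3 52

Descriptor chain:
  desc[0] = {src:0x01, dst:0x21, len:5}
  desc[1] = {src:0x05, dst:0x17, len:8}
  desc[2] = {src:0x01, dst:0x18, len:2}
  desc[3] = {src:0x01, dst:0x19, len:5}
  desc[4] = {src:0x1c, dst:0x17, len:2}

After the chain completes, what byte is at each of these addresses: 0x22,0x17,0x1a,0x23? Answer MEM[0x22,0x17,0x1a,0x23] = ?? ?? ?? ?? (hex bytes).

MEM[0x22,0x17,0x1a,0x23] = 2d 2c 2d 1b

#0 dst[0x21+5] := {0x06,0x2d,0x1b,0x2c,0xef}
#1 dst[0x17+8] := {0xef,0xe2,0xeb,0xcd,0x04,0x09,0xec,0x20}
#2 dst[0x18+2] := {0x06,0x2d}
#3 dst[0x19+5] := {0x06,0x2d,0x1b,0x2c,0xef}
#4 dst[0x17+2] := {0x2c,0xef}
query mem[0x22]=0x2d, mem[0x17]=0x2c, mem[0x1a]=0x2d, mem[0x23]=0x1b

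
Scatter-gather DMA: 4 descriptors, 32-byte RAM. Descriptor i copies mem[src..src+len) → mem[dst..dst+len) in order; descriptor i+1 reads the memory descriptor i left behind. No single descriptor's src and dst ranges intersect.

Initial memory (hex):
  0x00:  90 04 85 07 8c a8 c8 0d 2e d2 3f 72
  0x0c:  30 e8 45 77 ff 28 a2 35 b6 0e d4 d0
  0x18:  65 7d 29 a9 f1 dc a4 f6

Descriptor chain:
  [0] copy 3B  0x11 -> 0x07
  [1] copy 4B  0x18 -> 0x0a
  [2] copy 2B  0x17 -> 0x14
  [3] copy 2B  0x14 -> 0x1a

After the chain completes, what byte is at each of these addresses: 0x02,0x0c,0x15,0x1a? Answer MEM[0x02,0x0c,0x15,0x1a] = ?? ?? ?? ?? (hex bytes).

[0] 0x11->0x07 len=3 : 28 a2 35
[1] 0x18->0x0a len=4 : 65 7d 29 a9
[2] 0x17->0x14 len=2 : d0 65
[3] 0x14->0x1a len=2 : d0 65
query mem[0x02]=0x85, mem[0x0c]=0x29, mem[0x15]=0x65, mem[0x1a]=0xd0

MEM[0x02,0x0c,0x15,0x1a] = 85 29 65 d0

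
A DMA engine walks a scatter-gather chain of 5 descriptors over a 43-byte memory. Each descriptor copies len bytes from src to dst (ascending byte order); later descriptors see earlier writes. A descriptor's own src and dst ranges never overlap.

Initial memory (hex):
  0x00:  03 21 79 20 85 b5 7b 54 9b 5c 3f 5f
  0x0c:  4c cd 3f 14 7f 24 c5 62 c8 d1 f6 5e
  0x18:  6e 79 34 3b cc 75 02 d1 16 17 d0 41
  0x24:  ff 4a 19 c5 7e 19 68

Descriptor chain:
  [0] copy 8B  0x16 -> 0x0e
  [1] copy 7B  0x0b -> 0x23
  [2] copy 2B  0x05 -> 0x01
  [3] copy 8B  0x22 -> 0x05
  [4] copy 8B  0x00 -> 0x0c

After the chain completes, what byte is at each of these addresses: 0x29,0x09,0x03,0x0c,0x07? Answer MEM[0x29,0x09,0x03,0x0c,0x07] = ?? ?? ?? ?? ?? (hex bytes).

D0: mem[0x0e..0x15] <- [f6 5e 6e 79 34 3b cc 75]
D1: mem[0x23..0x29] <- [5f 4c cd f6 5e 6e 79]
D2: mem[0x01..0x02] <- [b5 7b]
D3: mem[0x05..0x0c] <- [d0 5f 4c cd f6 5e 6e 79]
D4: mem[0x0c..0x13] <- [03 b5 7b 20 85 d0 5f 4c]
query mem[0x29]=0x79, mem[0x09]=0xf6, mem[0x03]=0x20, mem[0x0c]=0x03, mem[0x07]=0x4c

MEM[0x29,0x09,0x03,0x0c,0x07] = 79 f6 20 03 4c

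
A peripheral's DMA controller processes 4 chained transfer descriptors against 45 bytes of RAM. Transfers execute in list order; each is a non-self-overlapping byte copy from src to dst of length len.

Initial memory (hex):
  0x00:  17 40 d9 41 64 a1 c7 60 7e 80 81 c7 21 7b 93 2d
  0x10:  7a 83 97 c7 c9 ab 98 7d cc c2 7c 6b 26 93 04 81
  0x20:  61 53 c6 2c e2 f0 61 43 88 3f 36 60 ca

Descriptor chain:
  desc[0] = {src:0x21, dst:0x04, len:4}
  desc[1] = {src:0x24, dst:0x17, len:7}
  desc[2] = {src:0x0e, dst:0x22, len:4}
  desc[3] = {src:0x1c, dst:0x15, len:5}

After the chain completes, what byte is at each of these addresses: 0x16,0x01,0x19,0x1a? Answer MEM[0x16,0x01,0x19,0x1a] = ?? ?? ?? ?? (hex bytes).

#0 dst[0x04+4] := {0x53,0xc6,0x2c,0xe2}
#1 dst[0x17+7] := {0xe2,0xf0,0x61,0x43,0x88,0x3f,0x36}
#2 dst[0x22+4] := {0x93,0x2d,0x7a,0x83}
#3 dst[0x15+5] := {0x3f,0x36,0x04,0x81,0x61}
query mem[0x16]=0x36, mem[0x01]=0x40, mem[0x19]=0x61, mem[0x1a]=0x43

MEM[0x16,0x01,0x19,0x1a] = 36 40 61 43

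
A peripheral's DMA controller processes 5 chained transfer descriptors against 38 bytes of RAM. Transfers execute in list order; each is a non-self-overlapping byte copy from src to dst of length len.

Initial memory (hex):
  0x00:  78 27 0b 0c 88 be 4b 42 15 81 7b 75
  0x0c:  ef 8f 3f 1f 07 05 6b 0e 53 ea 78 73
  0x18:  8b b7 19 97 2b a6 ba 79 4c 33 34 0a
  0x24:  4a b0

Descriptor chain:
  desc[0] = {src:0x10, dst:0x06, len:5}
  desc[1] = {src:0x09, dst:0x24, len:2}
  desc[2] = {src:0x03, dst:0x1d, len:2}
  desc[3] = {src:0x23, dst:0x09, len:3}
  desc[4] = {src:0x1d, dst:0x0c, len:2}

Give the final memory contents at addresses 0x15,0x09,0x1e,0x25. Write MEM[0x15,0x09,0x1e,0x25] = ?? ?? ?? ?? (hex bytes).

  after D0: wrote 5B at 0x06 = 07056b0e53
  after D1: wrote 2B at 0x24 = 0e53
  after D2: wrote 2B at 0x1d = 0c88
  after D3: wrote 3B at 0x09 = 0a0e53
  after D4: wrote 2B at 0x0c = 0c88
query mem[0x15]=0xea, mem[0x09]=0x0a, mem[0x1e]=0x88, mem[0x25]=0x53

MEM[0x15,0x09,0x1e,0x25] = ea 0a 88 53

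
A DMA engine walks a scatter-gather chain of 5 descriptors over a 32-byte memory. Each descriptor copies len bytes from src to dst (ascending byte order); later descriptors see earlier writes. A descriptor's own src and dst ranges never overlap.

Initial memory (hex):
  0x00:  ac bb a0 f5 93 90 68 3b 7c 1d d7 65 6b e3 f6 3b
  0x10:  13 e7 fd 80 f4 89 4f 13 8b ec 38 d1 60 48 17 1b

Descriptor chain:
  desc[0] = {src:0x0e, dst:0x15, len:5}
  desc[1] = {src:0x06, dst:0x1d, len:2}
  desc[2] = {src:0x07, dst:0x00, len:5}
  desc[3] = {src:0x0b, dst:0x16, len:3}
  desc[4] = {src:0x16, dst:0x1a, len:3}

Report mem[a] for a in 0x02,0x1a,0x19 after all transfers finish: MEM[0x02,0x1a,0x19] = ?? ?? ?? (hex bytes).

#0 dst[0x15+5] := {0xf6,0x3b,0x13,0xe7,0xfd}
#1 dst[0x1d+2] := {0x68,0x3b}
#2 dst[0x00+5] := {0x3b,0x7c,0x1d,0xd7,0x65}
#3 dst[0x16+3] := {0x65,0x6b,0xe3}
#4 dst[0x1a+3] := {0x65,0x6b,0xe3}
query mem[0x02]=0x1d, mem[0x1a]=0x65, mem[0x19]=0xfd

MEM[0x02,0x1a,0x19] = 1d 65 fd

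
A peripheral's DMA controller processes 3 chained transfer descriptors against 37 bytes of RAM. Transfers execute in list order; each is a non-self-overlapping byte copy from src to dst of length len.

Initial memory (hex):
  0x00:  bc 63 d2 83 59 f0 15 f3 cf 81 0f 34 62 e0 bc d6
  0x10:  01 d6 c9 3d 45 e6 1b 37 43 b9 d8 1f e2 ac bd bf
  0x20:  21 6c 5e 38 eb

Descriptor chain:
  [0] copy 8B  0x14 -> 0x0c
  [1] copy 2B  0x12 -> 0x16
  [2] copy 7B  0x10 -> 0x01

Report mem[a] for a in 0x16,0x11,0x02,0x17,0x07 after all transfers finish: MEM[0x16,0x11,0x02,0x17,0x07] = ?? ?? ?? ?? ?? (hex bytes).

MEM[0x16,0x11,0x02,0x17,0x07] = d8 b9 b9 1f d8

[0] 0x14->0x0c len=8 : 45 e6 1b 37 43 b9 d8 1f
[1] 0x12->0x16 len=2 : d8 1f
[2] 0x10->0x01 len=7 : 43 b9 d8 1f 45 e6 d8
query mem[0x16]=0xd8, mem[0x11]=0xb9, mem[0x02]=0xb9, mem[0x17]=0x1f, mem[0x07]=0xd8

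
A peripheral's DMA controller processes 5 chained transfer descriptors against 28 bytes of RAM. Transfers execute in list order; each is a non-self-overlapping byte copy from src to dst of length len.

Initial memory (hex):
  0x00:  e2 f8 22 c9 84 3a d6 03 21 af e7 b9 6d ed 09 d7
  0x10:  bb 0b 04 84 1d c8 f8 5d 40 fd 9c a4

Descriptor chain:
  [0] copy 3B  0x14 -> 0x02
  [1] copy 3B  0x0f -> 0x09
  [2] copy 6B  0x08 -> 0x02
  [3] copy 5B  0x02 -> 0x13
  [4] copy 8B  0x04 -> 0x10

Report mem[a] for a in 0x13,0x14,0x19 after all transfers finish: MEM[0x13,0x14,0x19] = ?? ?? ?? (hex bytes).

#0 dst[0x02+3] := {0x1d,0xc8,0xf8}
#1 dst[0x09+3] := {0xd7,0xbb,0x0b}
#2 dst[0x02+6] := {0x21,0xd7,0xbb,0x0b,0x6d,0xed}
#3 dst[0x13+5] := {0x21,0xd7,0xbb,0x0b,0x6d}
#4 dst[0x10+8] := {0xbb,0x0b,0x6d,0xed,0x21,0xd7,0xbb,0x0b}
query mem[0x13]=0xed, mem[0x14]=0x21, mem[0x19]=0xfd

MEM[0x13,0x14,0x19] = ed 21 fd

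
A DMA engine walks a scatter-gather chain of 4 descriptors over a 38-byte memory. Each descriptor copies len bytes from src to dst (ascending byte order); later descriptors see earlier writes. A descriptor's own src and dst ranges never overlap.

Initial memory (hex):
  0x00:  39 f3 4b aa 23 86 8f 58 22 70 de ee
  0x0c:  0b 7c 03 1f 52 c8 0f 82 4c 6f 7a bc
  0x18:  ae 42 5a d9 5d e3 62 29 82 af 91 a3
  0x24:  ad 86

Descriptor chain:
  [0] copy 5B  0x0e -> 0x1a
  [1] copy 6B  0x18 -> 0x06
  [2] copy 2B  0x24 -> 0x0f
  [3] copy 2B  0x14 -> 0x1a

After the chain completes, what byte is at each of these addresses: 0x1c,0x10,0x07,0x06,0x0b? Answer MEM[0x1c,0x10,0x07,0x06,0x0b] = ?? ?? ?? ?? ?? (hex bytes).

  after D0: wrote 5B at 0x1a = 031f52c80f
  after D1: wrote 6B at 0x06 = ae42031f52c8
  after D2: wrote 2B at 0x0f = ad86
  after D3: wrote 2B at 0x1a = 4c6f
query mem[0x1c]=0x52, mem[0x10]=0x86, mem[0x07]=0x42, mem[0x06]=0xae, mem[0x0b]=0xc8

MEM[0x1c,0x10,0x07,0x06,0x0b] = 52 86 42 ae c8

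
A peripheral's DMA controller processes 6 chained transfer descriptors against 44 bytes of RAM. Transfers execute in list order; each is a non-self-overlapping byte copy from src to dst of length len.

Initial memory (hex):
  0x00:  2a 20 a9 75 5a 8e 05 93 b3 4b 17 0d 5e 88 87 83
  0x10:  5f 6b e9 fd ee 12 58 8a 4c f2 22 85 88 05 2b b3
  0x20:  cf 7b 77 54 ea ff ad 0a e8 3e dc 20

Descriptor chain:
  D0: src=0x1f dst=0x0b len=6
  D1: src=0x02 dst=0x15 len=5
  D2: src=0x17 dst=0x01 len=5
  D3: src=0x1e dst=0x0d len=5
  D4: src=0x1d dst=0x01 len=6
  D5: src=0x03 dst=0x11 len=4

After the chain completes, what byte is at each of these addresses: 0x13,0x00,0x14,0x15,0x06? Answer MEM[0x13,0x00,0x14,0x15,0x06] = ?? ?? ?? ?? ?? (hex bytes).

MEM[0x13,0x00,0x14,0x15,0x06] = 7b 2a 77 a9 77

  after D0: wrote 6B at 0x0b = b3cf7b7754ea
  after D1: wrote 5B at 0x15 = a9755a8e05
  after D2: wrote 5B at 0x01 = 5a8e052285
  after D3: wrote 5B at 0x0d = 2bb3cf7b77
  after D4: wrote 6B at 0x01 = 052bb3cf7b77
  after D5: wrote 4B at 0x11 = b3cf7b77
query mem[0x13]=0x7b, mem[0x00]=0x2a, mem[0x14]=0x77, mem[0x15]=0xa9, mem[0x06]=0x77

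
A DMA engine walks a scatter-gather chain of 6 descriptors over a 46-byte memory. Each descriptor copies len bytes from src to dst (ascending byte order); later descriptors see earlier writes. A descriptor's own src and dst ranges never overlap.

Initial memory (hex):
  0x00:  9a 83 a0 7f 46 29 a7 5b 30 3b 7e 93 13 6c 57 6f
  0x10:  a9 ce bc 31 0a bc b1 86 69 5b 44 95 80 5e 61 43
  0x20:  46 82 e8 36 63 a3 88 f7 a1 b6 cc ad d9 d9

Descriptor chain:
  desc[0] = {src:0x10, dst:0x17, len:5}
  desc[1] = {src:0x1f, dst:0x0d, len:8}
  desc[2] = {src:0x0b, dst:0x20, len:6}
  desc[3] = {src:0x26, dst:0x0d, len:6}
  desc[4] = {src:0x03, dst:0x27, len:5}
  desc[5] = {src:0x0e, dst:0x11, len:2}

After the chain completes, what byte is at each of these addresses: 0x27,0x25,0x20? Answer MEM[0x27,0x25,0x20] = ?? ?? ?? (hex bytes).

MEM[0x27,0x25,0x20] = 7f e8 93

  after D0: wrote 5B at 0x17 = a9cebc310a
  after D1: wrote 8B at 0x0d = 434682e83663a388
  after D2: wrote 6B at 0x20 = 9313434682e8
  after D3: wrote 6B at 0x0d = 88f7a1b6ccad
  after D4: wrote 5B at 0x27 = 7f4629a75b
  after D5: wrote 2B at 0x11 = f7a1
query mem[0x27]=0x7f, mem[0x25]=0xe8, mem[0x20]=0x93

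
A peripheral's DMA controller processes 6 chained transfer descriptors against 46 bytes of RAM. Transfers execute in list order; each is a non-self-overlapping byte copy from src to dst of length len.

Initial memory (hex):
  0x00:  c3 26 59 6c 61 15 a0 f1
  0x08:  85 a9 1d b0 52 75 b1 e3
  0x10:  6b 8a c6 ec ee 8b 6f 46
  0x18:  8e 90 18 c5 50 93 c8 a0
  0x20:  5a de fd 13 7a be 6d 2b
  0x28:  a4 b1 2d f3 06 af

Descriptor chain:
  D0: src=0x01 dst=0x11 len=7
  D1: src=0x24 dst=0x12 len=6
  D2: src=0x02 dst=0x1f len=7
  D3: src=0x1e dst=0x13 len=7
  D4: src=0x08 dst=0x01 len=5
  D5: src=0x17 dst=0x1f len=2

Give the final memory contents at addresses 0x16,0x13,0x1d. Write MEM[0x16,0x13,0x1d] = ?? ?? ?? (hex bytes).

  after D0: wrote 7B at 0x11 = 26596c6115a0f1
  after D1: wrote 6B at 0x12 = 7abe6d2ba4b1
  after D2: wrote 7B at 0x1f = 596c6115a0f185
  after D3: wrote 7B at 0x13 = c8596c6115a0f1
  after D4: wrote 5B at 0x01 = 85a91db052
  after D5: wrote 2B at 0x1f = 15a0
query mem[0x16]=0x61, mem[0x13]=0xc8, mem[0x1d]=0x93

MEM[0x16,0x13,0x1d] = 61 c8 93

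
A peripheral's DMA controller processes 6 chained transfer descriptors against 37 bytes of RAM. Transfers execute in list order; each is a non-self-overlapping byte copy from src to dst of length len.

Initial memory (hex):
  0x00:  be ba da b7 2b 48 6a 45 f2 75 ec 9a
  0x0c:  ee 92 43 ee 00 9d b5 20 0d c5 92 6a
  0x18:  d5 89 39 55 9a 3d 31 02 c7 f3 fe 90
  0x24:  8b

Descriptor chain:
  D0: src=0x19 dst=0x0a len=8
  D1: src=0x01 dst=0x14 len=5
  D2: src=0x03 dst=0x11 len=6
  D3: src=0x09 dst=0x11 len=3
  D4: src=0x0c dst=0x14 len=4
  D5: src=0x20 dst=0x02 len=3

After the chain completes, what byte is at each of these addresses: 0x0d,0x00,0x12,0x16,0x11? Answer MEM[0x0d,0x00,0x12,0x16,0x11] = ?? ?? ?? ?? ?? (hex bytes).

#0 dst[0x0a+8] := {0x89,0x39,0x55,0x9a,0x3d,0x31,0x02,0xc7}
#1 dst[0x14+5] := {0xba,0xda,0xb7,0x2b,0x48}
#2 dst[0x11+6] := {0xb7,0x2b,0x48,0x6a,0x45,0xf2}
#3 dst[0x11+3] := {0x75,0x89,0x39}
#4 dst[0x14+4] := {0x55,0x9a,0x3d,0x31}
#5 dst[0x02+3] := {0xc7,0xf3,0xfe}
query mem[0x0d]=0x9a, mem[0x00]=0xbe, mem[0x12]=0x89, mem[0x16]=0x3d, mem[0x11]=0x75

MEM[0x0d,0x00,0x12,0x16,0x11] = 9a be 89 3d 75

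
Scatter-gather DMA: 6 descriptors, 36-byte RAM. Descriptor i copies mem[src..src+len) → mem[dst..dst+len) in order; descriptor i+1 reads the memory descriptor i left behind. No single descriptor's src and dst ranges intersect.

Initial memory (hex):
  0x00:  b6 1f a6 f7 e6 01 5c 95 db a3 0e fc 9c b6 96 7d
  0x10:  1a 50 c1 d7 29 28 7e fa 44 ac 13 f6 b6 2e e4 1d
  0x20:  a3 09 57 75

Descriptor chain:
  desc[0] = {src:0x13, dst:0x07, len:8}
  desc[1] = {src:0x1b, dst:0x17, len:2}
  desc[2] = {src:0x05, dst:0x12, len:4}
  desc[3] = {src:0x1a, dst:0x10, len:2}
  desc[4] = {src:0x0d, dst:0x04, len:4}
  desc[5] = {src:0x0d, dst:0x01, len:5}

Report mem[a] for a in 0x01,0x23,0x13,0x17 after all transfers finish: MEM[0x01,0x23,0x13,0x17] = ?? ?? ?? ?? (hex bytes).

D0: mem[0x07..0x0e] <- [d7 29 28 7e fa 44 ac 13]
D1: mem[0x17..0x18] <- [f6 b6]
D2: mem[0x12..0x15] <- [01 5c d7 29]
D3: mem[0x10..0x11] <- [13 f6]
D4: mem[0x04..0x07] <- [ac 13 7d 13]
D5: mem[0x01..0x05] <- [ac 13 7d 13 f6]
query mem[0x01]=0xac, mem[0x23]=0x75, mem[0x13]=0x5c, mem[0x17]=0xf6

MEM[0x01,0x23,0x13,0x17] = ac 75 5c f6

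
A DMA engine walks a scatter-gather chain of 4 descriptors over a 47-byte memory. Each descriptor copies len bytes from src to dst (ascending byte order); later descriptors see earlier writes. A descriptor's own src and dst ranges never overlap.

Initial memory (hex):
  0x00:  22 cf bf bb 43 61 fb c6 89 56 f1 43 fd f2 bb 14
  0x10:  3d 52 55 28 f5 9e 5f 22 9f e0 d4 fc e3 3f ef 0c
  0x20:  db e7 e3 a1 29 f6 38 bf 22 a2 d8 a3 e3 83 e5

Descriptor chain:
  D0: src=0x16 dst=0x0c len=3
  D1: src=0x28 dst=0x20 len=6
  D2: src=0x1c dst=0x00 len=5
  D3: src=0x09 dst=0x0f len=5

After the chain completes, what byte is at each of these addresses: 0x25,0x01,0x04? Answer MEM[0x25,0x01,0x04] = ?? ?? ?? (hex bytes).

  after D0: wrote 3B at 0x0c = 5f229f
  after D1: wrote 6B at 0x20 = 22a2d8a3e383
  after D2: wrote 5B at 0x00 = e33fef0c22
  after D3: wrote 5B at 0x0f = 56f1435f22
query mem[0x25]=0x83, mem[0x01]=0x3f, mem[0x04]=0x22

MEM[0x25,0x01,0x04] = 83 3f 22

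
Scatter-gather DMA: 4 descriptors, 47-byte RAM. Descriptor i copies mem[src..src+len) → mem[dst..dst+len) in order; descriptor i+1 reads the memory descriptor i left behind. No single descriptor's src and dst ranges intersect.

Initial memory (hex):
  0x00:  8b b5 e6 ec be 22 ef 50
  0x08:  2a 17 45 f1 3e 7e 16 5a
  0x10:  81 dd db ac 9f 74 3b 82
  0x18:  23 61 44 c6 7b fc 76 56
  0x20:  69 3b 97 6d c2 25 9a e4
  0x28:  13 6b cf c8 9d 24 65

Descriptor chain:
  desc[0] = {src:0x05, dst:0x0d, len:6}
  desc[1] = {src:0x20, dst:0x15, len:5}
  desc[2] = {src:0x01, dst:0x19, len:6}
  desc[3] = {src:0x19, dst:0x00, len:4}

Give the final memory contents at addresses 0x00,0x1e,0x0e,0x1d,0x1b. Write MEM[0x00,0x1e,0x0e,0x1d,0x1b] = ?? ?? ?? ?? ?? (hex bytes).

  after D0: wrote 6B at 0x0d = 22ef502a1745
  after D1: wrote 5B at 0x15 = 693b976dc2
  after D2: wrote 6B at 0x19 = b5e6ecbe22ef
  after D3: wrote 4B at 0x00 = b5e6ecbe
query mem[0x00]=0xb5, mem[0x1e]=0xef, mem[0x0e]=0xef, mem[0x1d]=0x22, mem[0x1b]=0xec

MEM[0x00,0x1e,0x0e,0x1d,0x1b] = b5 ef ef 22 ec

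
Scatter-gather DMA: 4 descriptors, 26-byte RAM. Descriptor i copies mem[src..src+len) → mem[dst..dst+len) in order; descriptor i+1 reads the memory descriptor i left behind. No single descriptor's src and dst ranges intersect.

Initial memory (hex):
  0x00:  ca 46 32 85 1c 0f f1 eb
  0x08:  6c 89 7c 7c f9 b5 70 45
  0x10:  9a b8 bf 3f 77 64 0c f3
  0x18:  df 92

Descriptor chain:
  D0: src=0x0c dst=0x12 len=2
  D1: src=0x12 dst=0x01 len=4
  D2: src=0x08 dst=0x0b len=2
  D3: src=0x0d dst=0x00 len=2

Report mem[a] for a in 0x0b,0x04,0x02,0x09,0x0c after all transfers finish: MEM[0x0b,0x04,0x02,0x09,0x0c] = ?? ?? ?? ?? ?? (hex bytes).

[0] 0x0c->0x12 len=2 : f9 b5
[1] 0x12->0x01 len=4 : f9 b5 77 64
[2] 0x08->0x0b len=2 : 6c 89
[3] 0x0d->0x00 len=2 : b5 70
query mem[0x0b]=0x6c, mem[0x04]=0x64, mem[0x02]=0xb5, mem[0x09]=0x89, mem[0x0c]=0x89

MEM[0x0b,0x04,0x02,0x09,0x0c] = 6c 64 b5 89 89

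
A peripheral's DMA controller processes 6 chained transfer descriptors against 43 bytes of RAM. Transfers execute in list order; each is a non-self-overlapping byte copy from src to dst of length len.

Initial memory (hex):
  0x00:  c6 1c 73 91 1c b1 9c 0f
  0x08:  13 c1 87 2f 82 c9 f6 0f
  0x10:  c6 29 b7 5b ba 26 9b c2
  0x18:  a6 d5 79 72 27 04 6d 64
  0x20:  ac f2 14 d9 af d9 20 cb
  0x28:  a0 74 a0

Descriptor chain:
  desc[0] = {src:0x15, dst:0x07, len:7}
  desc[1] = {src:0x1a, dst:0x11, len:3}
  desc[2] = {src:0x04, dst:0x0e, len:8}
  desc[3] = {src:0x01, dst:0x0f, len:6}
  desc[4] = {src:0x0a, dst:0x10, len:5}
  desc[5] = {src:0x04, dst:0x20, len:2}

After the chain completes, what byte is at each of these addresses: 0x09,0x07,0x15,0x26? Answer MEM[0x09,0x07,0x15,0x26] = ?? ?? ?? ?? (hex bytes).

MEM[0x09,0x07,0x15,0x26] = c2 26 d5 20

#0 dst[0x07+7] := {0x26,0x9b,0xc2,0xa6,0xd5,0x79,0x72}
#1 dst[0x11+3] := {0x79,0x72,0x27}
#2 dst[0x0e+8] := {0x1c,0xb1,0x9c,0x26,0x9b,0xc2,0xa6,0xd5}
#3 dst[0x0f+6] := {0x1c,0x73,0x91,0x1c,0xb1,0x9c}
#4 dst[0x10+5] := {0xa6,0xd5,0x79,0x72,0x1c}
#5 dst[0x20+2] := {0x1c,0xb1}
query mem[0x09]=0xc2, mem[0x07]=0x26, mem[0x15]=0xd5, mem[0x26]=0x20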